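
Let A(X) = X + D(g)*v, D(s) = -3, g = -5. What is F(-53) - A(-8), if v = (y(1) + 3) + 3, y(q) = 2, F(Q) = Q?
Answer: -21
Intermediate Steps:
v = 8 (v = (2 + 3) + 3 = 5 + 3 = 8)
A(X) = -24 + X (A(X) = X - 3*8 = X - 24 = -24 + X)
F(-53) - A(-8) = -53 - (-24 - 8) = -53 - 1*(-32) = -53 + 32 = -21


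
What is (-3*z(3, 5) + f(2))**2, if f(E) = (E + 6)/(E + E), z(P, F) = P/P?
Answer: 1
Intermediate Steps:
z(P, F) = 1
f(E) = (6 + E)/(2*E) (f(E) = (6 + E)/((2*E)) = (6 + E)*(1/(2*E)) = (6 + E)/(2*E))
(-3*z(3, 5) + f(2))**2 = (-3*1 + (1/2)*(6 + 2)/2)**2 = (-3 + (1/2)*(1/2)*8)**2 = (-3 + 2)**2 = (-1)**2 = 1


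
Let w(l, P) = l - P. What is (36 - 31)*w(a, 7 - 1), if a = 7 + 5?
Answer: 30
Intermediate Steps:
a = 12
(36 - 31)*w(a, 7 - 1) = (36 - 31)*(12 - (7 - 1)) = 5*(12 - 1*6) = 5*(12 - 6) = 5*6 = 30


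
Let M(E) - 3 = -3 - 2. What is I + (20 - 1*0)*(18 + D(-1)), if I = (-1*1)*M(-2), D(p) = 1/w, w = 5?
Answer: 366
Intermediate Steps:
M(E) = -2 (M(E) = 3 + (-3 - 2) = 3 - 5 = -2)
D(p) = ⅕ (D(p) = 1/5 = ⅕)
I = 2 (I = -1*1*(-2) = -1*(-2) = 2)
I + (20 - 1*0)*(18 + D(-1)) = 2 + (20 - 1*0)*(18 + ⅕) = 2 + (20 + 0)*(91/5) = 2 + 20*(91/5) = 2 + 364 = 366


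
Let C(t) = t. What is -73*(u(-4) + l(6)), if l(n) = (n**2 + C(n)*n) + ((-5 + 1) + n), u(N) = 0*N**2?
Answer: -5402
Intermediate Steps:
u(N) = 0
l(n) = -4 + n + 2*n**2 (l(n) = (n**2 + n*n) + ((-5 + 1) + n) = (n**2 + n**2) + (-4 + n) = 2*n**2 + (-4 + n) = -4 + n + 2*n**2)
-73*(u(-4) + l(6)) = -73*(0 + (-4 + 6 + 2*6**2)) = -73*(0 + (-4 + 6 + 2*36)) = -73*(0 + (-4 + 6 + 72)) = -73*(0 + 74) = -73*74 = -5402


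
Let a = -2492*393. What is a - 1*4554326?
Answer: -5533682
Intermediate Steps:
a = -979356
a - 1*4554326 = -979356 - 1*4554326 = -979356 - 4554326 = -5533682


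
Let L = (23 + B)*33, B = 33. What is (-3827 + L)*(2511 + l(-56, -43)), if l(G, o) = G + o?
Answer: -4773348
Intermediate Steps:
L = 1848 (L = (23 + 33)*33 = 56*33 = 1848)
(-3827 + L)*(2511 + l(-56, -43)) = (-3827 + 1848)*(2511 + (-56 - 43)) = -1979*(2511 - 99) = -1979*2412 = -4773348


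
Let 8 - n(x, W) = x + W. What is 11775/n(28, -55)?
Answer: 2355/7 ≈ 336.43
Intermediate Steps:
n(x, W) = 8 - W - x (n(x, W) = 8 - (x + W) = 8 - (W + x) = 8 + (-W - x) = 8 - W - x)
11775/n(28, -55) = 11775/(8 - 1*(-55) - 1*28) = 11775/(8 + 55 - 28) = 11775/35 = 11775*(1/35) = 2355/7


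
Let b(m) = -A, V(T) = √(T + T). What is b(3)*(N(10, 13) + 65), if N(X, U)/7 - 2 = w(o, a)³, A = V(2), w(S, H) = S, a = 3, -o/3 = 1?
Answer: 220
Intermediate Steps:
o = -3 (o = -3*1 = -3)
V(T) = √2*√T (V(T) = √(2*T) = √2*√T)
A = 2 (A = √2*√2 = 2)
N(X, U) = -175 (N(X, U) = 14 + 7*(-3)³ = 14 + 7*(-27) = 14 - 189 = -175)
b(m) = -2 (b(m) = -1*2 = -2)
b(3)*(N(10, 13) + 65) = -2*(-175 + 65) = -2*(-110) = 220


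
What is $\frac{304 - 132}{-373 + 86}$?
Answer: $- \frac{172}{287} \approx -0.5993$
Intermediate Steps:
$\frac{304 - 132}{-373 + 86} = \frac{172}{-287} = 172 \left(- \frac{1}{287}\right) = - \frac{172}{287}$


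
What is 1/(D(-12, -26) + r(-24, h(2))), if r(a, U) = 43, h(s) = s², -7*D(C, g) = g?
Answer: 7/327 ≈ 0.021407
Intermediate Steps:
D(C, g) = -g/7
1/(D(-12, -26) + r(-24, h(2))) = 1/(-⅐*(-26) + 43) = 1/(26/7 + 43) = 1/(327/7) = 7/327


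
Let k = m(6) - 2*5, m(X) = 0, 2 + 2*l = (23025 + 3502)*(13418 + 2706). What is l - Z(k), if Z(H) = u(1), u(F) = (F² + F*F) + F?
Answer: 213860670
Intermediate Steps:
l = 213860673 (l = -1 + ((23025 + 3502)*(13418 + 2706))/2 = -1 + (26527*16124)/2 = -1 + (½)*427721348 = -1 + 213860674 = 213860673)
k = -10 (k = 0 - 2*5 = 0 - 10 = -10)
u(F) = F + 2*F² (u(F) = (F² + F²) + F = 2*F² + F = F + 2*F²)
Z(H) = 3 (Z(H) = 1*(1 + 2*1) = 1*(1 + 2) = 1*3 = 3)
l - Z(k) = 213860673 - 1*3 = 213860673 - 3 = 213860670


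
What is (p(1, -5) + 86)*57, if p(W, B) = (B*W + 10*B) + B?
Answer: 1482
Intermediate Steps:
p(W, B) = 11*B + B*W (p(W, B) = (10*B + B*W) + B = 11*B + B*W)
(p(1, -5) + 86)*57 = (-5*(11 + 1) + 86)*57 = (-5*12 + 86)*57 = (-60 + 86)*57 = 26*57 = 1482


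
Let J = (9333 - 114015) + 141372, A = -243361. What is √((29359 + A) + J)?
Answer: 4*I*√11082 ≈ 421.08*I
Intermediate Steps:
J = 36690 (J = -104682 + 141372 = 36690)
√((29359 + A) + J) = √((29359 - 243361) + 36690) = √(-214002 + 36690) = √(-177312) = 4*I*√11082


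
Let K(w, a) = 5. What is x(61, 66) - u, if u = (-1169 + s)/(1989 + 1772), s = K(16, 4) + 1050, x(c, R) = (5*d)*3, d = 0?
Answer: 114/3761 ≈ 0.030311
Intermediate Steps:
x(c, R) = 0 (x(c, R) = (5*0)*3 = 0*3 = 0)
s = 1055 (s = 5 + 1050 = 1055)
u = -114/3761 (u = (-1169 + 1055)/(1989 + 1772) = -114/3761 ≈ -0.030311)
x(61, 66) - u = 0 - 1*(-114/3761) = 0 + 114/3761 = 114/3761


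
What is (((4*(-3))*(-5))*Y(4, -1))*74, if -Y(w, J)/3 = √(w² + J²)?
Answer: -13320*√17 ≈ -54920.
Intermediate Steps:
Y(w, J) = -3*√(J² + w²) (Y(w, J) = -3*√(w² + J²) = -3*√(J² + w²))
(((4*(-3))*(-5))*Y(4, -1))*74 = (((4*(-3))*(-5))*(-3*√((-1)² + 4²)))*74 = ((-12*(-5))*(-3*√(1 + 16)))*74 = (60*(-3*√17))*74 = -180*√17*74 = -13320*√17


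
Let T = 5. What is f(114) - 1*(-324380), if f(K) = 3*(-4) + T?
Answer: 324373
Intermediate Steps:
f(K) = -7 (f(K) = 3*(-4) + 5 = -12 + 5 = -7)
f(114) - 1*(-324380) = -7 - 1*(-324380) = -7 + 324380 = 324373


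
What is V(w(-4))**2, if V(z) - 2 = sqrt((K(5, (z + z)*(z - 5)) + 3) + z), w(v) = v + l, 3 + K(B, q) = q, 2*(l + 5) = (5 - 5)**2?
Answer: 247 + 36*sqrt(3) ≈ 309.35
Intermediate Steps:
l = -5 (l = -5 + (5 - 5)**2/2 = -5 + (1/2)*0**2 = -5 + (1/2)*0 = -5 + 0 = -5)
K(B, q) = -3 + q
w(v) = -5 + v (w(v) = v - 5 = -5 + v)
V(z) = 2 + sqrt(z + 2*z*(-5 + z)) (V(z) = 2 + sqrt(((-3 + (z + z)*(z - 5)) + 3) + z) = 2 + sqrt(((-3 + (2*z)*(-5 + z)) + 3) + z) = 2 + sqrt(((-3 + 2*z*(-5 + z)) + 3) + z) = 2 + sqrt(2*z*(-5 + z) + z) = 2 + sqrt(z + 2*z*(-5 + z)))
V(w(-4))**2 = (2 + sqrt((-5 - 4)*(-9 + 2*(-5 - 4))))**2 = (2 + sqrt(-9*(-9 + 2*(-9))))**2 = (2 + sqrt(-9*(-9 - 18)))**2 = (2 + sqrt(-9*(-27)))**2 = (2 + sqrt(243))**2 = (2 + 9*sqrt(3))**2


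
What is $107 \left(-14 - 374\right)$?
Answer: $-41516$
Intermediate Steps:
$107 \left(-14 - 374\right) = 107 \left(-388\right) = -41516$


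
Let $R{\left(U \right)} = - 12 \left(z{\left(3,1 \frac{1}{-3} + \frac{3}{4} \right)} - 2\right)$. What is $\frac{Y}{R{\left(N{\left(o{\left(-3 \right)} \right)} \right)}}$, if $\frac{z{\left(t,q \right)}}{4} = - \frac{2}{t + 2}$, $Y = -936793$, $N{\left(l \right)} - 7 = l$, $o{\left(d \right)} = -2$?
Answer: $- \frac{4683965}{216} \approx -21685.0$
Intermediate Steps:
$N{\left(l \right)} = 7 + l$
$z{\left(t,q \right)} = - \frac{8}{2 + t}$ ($z{\left(t,q \right)} = 4 \left(- \frac{2}{t + 2}\right) = 4 \left(- \frac{2}{2 + t}\right) = - \frac{8}{2 + t}$)
$R{\left(U \right)} = \frac{216}{5}$ ($R{\left(U \right)} = - 12 \left(- \frac{8}{2 + 3} - 2\right) = - 12 \left(- \frac{8}{5} - 2\right) = \left(-12\right) \left(- \frac{18}{5}\right) = \frac{216}{5}$)
$\frac{Y}{R{\left(N{\left(o{\left(-3 \right)} \right)} \right)}} = - \frac{936793}{\frac{216}{5}} = \left(-936793\right) \frac{5}{216} = - \frac{4683965}{216}$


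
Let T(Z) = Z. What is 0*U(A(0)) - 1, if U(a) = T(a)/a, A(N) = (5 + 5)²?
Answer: -1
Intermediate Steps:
A(N) = 100 (A(N) = 10² = 100)
U(a) = 1 (U(a) = a/a = 1)
0*U(A(0)) - 1 = 0*1 - 1 = 0 - 1 = -1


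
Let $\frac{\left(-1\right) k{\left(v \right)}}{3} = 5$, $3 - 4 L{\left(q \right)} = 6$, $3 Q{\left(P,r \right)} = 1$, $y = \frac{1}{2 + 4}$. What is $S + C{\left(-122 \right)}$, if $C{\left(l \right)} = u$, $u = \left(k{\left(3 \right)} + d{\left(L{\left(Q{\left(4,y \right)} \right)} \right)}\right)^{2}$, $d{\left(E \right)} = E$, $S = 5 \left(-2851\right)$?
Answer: $- \frac{224111}{16} \approx -14007.0$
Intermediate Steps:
$y = \frac{1}{6} \approx 0.16667$
$Q{\left(P,r \right)} = \frac{1}{3}$ ($Q{\left(P,r \right)} = \frac{1}{3} \cdot 1 = \frac{1}{3}$)
$L{\left(q \right)} = - \frac{3}{4}$ ($L{\left(q \right)} = \frac{3}{4} - \frac{3}{2} = - \frac{3}{4}$)
$k{\left(v \right)} = -15$ ($k{\left(v \right)} = \left(-3\right) 5 = -15$)
$S = -14255$
$u = \frac{3969}{16}$ ($u = \left(-15 - \frac{3}{4}\right)^{2} = \left(- \frac{63}{4}\right)^{2} = \frac{3969}{16} \approx 248.06$)
$C{\left(l \right)} = \frac{3969}{16}$
$S + C{\left(-122 \right)} = -14255 + \frac{3969}{16} = - \frac{224111}{16}$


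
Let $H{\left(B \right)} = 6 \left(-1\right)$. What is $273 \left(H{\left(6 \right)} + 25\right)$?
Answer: $5187$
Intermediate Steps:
$H{\left(B \right)} = -6$
$273 \left(H{\left(6 \right)} + 25\right) = 273 \left(-6 + 25\right) = 273 \cdot 19 = 5187$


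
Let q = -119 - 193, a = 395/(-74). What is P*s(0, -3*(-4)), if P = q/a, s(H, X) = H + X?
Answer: 277056/395 ≈ 701.41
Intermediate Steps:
a = -395/74 (a = 395*(-1/74) = -395/74 ≈ -5.3378)
q = -312
P = 23088/395 (P = -312/(-395/74) = -312*(-74/395) = 23088/395 ≈ 58.451)
P*s(0, -3*(-4)) = 23088*(0 - 3*(-4))/395 = 23088*(0 + 12)/395 = (23088/395)*12 = 277056/395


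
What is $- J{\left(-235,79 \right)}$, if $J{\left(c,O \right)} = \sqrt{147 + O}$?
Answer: $- \sqrt{226} \approx -15.033$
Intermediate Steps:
$- J{\left(-235,79 \right)} = - \sqrt{147 + 79} = - \sqrt{226}$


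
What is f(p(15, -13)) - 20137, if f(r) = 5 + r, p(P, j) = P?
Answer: -20117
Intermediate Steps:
f(p(15, -13)) - 20137 = (5 + 15) - 20137 = 20 - 20137 = -20117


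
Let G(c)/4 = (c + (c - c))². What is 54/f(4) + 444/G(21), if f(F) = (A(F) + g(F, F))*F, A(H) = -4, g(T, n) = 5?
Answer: 4043/294 ≈ 13.752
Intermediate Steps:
f(F) = F (f(F) = (-4 + 5)*F = 1*F = F)
G(c) = 4*c² (G(c) = 4*(c + (c - c))² = 4*(c + 0)² = 4*c²)
54/f(4) + 444/G(21) = 54/4 + 444/((4*21²)) = 54*(¼) + 444/((4*441)) = 27/2 + 444/1764 = 27/2 + 444*(1/1764) = 27/2 + 37/147 = 4043/294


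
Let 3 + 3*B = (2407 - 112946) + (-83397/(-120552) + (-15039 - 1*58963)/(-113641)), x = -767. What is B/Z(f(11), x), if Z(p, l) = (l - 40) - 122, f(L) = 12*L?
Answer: 504789431107121/12726974693928 ≈ 39.663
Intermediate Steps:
Z(p, l) = -162 + l (Z(p, l) = (-40 + l) - 122 = -162 + l)
B = -504789431107121/13699649832 (B = -1 + ((2407 - 112946) + (-83397/(-120552) + (-15039 - 1*58963)/(-113641)))/3 = -1 + (-110539 + (-83397*(-1/120552) + (-15039 - 58963)*(-1/113641)))/3 = -1 + (-110539 + (27799/40184 - 74002*(-1/113641)))/3 = -1 + (-110539 + (27799/40184 + 74002/113641))/3 = -1 + (-110539 + 6132802527/4566549944)/3 = -1 + (⅓)*(-504775731457289/4566549944) = -1 - 504775731457289/13699649832 = -504789431107121/13699649832 ≈ -36847.)
B/Z(f(11), x) = -504789431107121/(13699649832*(-162 - 767)) = -504789431107121/13699649832/(-929) = -504789431107121/13699649832*(-1/929) = 504789431107121/12726974693928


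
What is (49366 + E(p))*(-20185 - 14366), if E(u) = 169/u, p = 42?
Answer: -23880971697/14 ≈ -1.7058e+9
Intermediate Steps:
(49366 + E(p))*(-20185 - 14366) = (49366 + 169/42)*(-20185 - 14366) = (49366 + 169*(1/42))*(-34551) = (49366 + 169/42)*(-34551) = (2073541/42)*(-34551) = -23880971697/14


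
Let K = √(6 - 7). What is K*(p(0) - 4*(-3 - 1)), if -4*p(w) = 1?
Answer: 63*I/4 ≈ 15.75*I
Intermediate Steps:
p(w) = -¼ (p(w) = -¼*1 = -¼)
K = I (K = √(-1) = I ≈ 1.0*I)
K*(p(0) - 4*(-3 - 1)) = I*(-¼ - 4*(-3 - 1)) = I*(-¼ - 4*(-4)) = I*(-¼ + 16) = I*(63/4) = 63*I/4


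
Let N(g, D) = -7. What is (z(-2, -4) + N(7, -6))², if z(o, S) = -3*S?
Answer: 25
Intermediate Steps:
(z(-2, -4) + N(7, -6))² = (-3*(-4) - 7)² = (12 - 7)² = 5² = 25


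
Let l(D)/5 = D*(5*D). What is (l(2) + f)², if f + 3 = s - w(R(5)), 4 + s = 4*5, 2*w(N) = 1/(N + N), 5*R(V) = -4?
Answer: 3286969/256 ≈ 12840.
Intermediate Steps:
R(V) = -⅘ (R(V) = (⅕)*(-4) = -⅘)
w(N) = 1/(4*N) (w(N) = 1/(2*(N + N)) = 1/(2*((2*N))) = (1/(2*N))/2 = 1/(4*N))
s = 16 (s = -4 + 4*5 = -4 + 20 = 16)
f = 213/16 (f = -3 + (16 - 1/(4*(-⅘))) = -3 + (16 - (-5)/(4*4)) = -3 + (16 - 1*(-5/16)) = -3 + (16 + 5/16) = -3 + 261/16 = 213/16 ≈ 13.313)
l(D) = 25*D² (l(D) = 5*(D*(5*D)) = 5*(5*D²) = 25*D²)
(l(2) + f)² = (25*2² + 213/16)² = (25*4 + 213/16)² = (100 + 213/16)² = (1813/16)² = 3286969/256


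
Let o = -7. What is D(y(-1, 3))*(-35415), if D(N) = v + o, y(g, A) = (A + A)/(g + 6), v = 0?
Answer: 247905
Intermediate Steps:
y(g, A) = 2*A/(6 + g) (y(g, A) = (2*A)/(6 + g) = 2*A/(6 + g))
D(N) = -7 (D(N) = 0 - 7 = -7)
D(y(-1, 3))*(-35415) = -7*(-35415) = 247905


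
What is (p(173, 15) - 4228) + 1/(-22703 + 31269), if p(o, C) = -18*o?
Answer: -62891571/8566 ≈ -7342.0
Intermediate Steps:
(p(173, 15) - 4228) + 1/(-22703 + 31269) = (-18*173 - 4228) + 1/(-22703 + 31269) = (-3114 - 4228) + 1/8566 = -7342 + 1/8566 = -62891571/8566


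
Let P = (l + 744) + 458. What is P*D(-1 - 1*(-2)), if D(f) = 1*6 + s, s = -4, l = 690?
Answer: 3784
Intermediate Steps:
D(f) = 2 (D(f) = 1*6 - 4 = 6 - 4 = 2)
P = 1892 (P = (690 + 744) + 458 = 1434 + 458 = 1892)
P*D(-1 - 1*(-2)) = 1892*2 = 3784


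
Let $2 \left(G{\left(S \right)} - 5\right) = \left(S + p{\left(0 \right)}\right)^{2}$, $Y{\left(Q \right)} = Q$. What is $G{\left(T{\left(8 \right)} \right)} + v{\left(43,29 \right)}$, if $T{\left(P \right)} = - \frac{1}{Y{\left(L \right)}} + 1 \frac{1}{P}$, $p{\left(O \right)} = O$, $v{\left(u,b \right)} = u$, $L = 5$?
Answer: $\frac{153609}{3200} \approx 48.003$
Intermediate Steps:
$T{\left(P \right)} = - \frac{1}{5} + \frac{1}{P}$ ($T{\left(P \right)} = - \frac{1}{5} + 1 \frac{1}{P} = \left(-1\right) \frac{1}{5} + \frac{1}{P} = - \frac{1}{5} + \frac{1}{P}$)
$G{\left(S \right)} = 5 + \frac{S^{2}}{2}$ ($G{\left(S \right)} = 5 + \frac{\left(S + 0\right)^{2}}{2} = 5 + \frac{S^{2}}{2}$)
$G{\left(T{\left(8 \right)} \right)} + v{\left(43,29 \right)} = \left(5 + \frac{\left(\frac{5 - 8}{5 \cdot 8}\right)^{2}}{2}\right) + 43 = \left(5 + \frac{\left(\frac{1}{5} \cdot \frac{1}{8} \left(5 - 8\right)\right)^{2}}{2}\right) + 43 = \left(5 + \frac{\left(\frac{1}{5} \cdot \frac{1}{8} \left(-3\right)\right)^{2}}{2}\right) + 43 = \left(5 + \frac{\left(- \frac{3}{40}\right)^{2}}{2}\right) + 43 = \left(5 + \frac{1}{2} \cdot \frac{9}{1600}\right) + 43 = \left(5 + \frac{9}{3200}\right) + 43 = \frac{16009}{3200} + 43 = \frac{153609}{3200}$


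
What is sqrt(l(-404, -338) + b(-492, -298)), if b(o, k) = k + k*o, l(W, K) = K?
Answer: 6*sqrt(4055) ≈ 382.07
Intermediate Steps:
sqrt(l(-404, -338) + b(-492, -298)) = sqrt(-338 - 298*(1 - 492)) = sqrt(-338 - 298*(-491)) = sqrt(-338 + 146318) = sqrt(145980) = 6*sqrt(4055)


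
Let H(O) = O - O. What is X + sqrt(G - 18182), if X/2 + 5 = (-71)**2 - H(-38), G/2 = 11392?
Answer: 10072 + sqrt(4602) ≈ 10140.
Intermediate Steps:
G = 22784 (G = 2*11392 = 22784)
H(O) = 0
X = 10072 (X = -10 + 2*((-71)**2 - 1*0) = -10 + 2*(5041 + 0) = -10 + 2*5041 = -10 + 10082 = 10072)
X + sqrt(G - 18182) = 10072 + sqrt(22784 - 18182) = 10072 + sqrt(4602)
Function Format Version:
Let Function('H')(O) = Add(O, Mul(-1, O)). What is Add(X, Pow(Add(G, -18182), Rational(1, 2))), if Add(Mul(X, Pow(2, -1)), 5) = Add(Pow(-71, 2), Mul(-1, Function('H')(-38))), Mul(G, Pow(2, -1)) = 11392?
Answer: Add(10072, Pow(4602, Rational(1, 2))) ≈ 10140.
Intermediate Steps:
G = 22784 (G = Mul(2, 11392) = 22784)
Function('H')(O) = 0
X = 10072 (X = Add(-10, Mul(2, Add(Pow(-71, 2), Mul(-1, 0)))) = Add(-10, Mul(2, Add(5041, 0))) = Add(-10, Mul(2, 5041)) = Add(-10, 10082) = 10072)
Add(X, Pow(Add(G, -18182), Rational(1, 2))) = Add(10072, Pow(Add(22784, -18182), Rational(1, 2))) = Add(10072, Pow(4602, Rational(1, 2)))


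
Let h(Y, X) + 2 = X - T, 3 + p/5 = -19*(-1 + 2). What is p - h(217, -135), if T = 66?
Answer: 93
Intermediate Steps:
p = -110 (p = -15 + 5*(-19*(-1 + 2)) = -15 + 5*(-19*1) = -15 + 5*(-19) = -15 - 95 = -110)
h(Y, X) = -68 + X (h(Y, X) = -2 + (X - 1*66) = -2 + (X - 66) = -2 + (-66 + X) = -68 + X)
p - h(217, -135) = -110 - (-68 - 135) = -110 - 1*(-203) = -110 + 203 = 93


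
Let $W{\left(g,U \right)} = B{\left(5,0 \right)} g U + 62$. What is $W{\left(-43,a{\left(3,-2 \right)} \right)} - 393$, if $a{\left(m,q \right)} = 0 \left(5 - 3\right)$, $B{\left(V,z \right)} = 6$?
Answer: $-331$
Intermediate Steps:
$a{\left(m,q \right)} = 0$ ($a{\left(m,q \right)} = 0 \cdot 2 = 0$)
$W{\left(g,U \right)} = 62 + 6 U g$ ($W{\left(g,U \right)} = 6 g U + 62 = 6 U g + 62 = 62 + 6 U g$)
$W{\left(-43,a{\left(3,-2 \right)} \right)} - 393 = \left(62 + 6 \cdot 0 \left(-43\right)\right) - 393 = \left(62 + 0\right) - 393 = 62 - 393 = -331$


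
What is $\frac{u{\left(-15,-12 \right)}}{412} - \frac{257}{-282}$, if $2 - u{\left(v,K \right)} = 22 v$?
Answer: $\frac{49877}{29046} \approx 1.7172$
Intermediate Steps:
$u{\left(v,K \right)} = 2 - 22 v$
$\frac{u{\left(-15,-12 \right)}}{412} - \frac{257}{-282} = \frac{2 - -330}{412} - \frac{257}{-282} = \left(2 + 330\right) \frac{1}{412} - - \frac{257}{282} = 332 \cdot \frac{1}{412} + \frac{257}{282} = \frac{83}{103} + \frac{257}{282} = \frac{49877}{29046}$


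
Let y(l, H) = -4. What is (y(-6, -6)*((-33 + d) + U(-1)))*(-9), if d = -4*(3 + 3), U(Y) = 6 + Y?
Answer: -1872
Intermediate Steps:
d = -24 (d = -4*6 = -24)
(y(-6, -6)*((-33 + d) + U(-1)))*(-9) = -4*((-33 - 24) + (6 - 1))*(-9) = -4*(-57 + 5)*(-9) = -4*(-52)*(-9) = 208*(-9) = -1872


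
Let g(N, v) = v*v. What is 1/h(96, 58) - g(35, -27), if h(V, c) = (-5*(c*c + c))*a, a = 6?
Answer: -74839141/102660 ≈ -729.00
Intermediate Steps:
g(N, v) = v²
h(V, c) = -30*c - 30*c² (h(V, c) = -5*(c*c + c)*6 = -5*(c² + c)*6 = -5*(c + c²)*6 = (-5*c - 5*c²)*6 = -30*c - 30*c²)
1/h(96, 58) - g(35, -27) = 1/(-30*58*(1 + 58)) - 1*(-27)² = 1/(-30*58*59) - 1*729 = 1/(-102660) - 729 = -1/102660 - 729 = -74839141/102660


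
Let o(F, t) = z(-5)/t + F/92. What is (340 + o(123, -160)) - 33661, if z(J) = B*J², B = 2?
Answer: -12261751/368 ≈ -33320.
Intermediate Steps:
z(J) = 2*J²
o(F, t) = 50/t + F/92 (o(F, t) = (2*(-5)²)/t + F/92 = (2*25)/t + F*(1/92) = 50/t + F/92)
(340 + o(123, -160)) - 33661 = (340 + (50/(-160) + (1/92)*123)) - 33661 = (340 + (50*(-1/160) + 123/92)) - 33661 = (340 + (-5/16 + 123/92)) - 33661 = (340 + 377/368) - 33661 = 125497/368 - 33661 = -12261751/368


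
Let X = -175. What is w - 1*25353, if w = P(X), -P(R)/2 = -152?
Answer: -25049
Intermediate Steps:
P(R) = 304 (P(R) = -2*(-152) = 304)
w = 304
w - 1*25353 = 304 - 1*25353 = 304 - 25353 = -25049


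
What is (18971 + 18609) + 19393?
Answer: 56973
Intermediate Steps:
(18971 + 18609) + 19393 = 37580 + 19393 = 56973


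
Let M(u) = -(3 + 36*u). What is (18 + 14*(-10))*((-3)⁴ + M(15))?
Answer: 56364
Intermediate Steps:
M(u) = -3 - 36*u (M(u) = -(3 + 36*u) = -36*(1/12 + u) = -3 - 36*u)
(18 + 14*(-10))*((-3)⁴ + M(15)) = (18 + 14*(-10))*((-3)⁴ + (-3 - 36*15)) = (18 - 140)*(81 + (-3 - 540)) = -122*(81 - 543) = -122*(-462) = 56364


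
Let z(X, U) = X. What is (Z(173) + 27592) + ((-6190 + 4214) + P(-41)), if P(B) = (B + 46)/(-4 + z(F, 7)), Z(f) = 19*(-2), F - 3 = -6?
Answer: 179041/7 ≈ 25577.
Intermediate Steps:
F = -3 (F = 3 - 6 = -3)
Z(f) = -38
P(B) = -46/7 - B/7 (P(B) = (B + 46)/(-4 - 3) = (46 + B)/(-7) = (46 + B)*(-⅐) = -46/7 - B/7)
(Z(173) + 27592) + ((-6190 + 4214) + P(-41)) = (-38 + 27592) + ((-6190 + 4214) + (-46/7 - ⅐*(-41))) = 27554 + (-1976 + (-46/7 + 41/7)) = 27554 + (-1976 - 5/7) = 27554 - 13837/7 = 179041/7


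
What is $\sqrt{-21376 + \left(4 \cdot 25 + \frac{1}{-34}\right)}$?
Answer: $\frac{i \sqrt{24595090}}{34} \approx 145.86 i$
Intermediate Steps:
$\sqrt{-21376 + \left(4 \cdot 25 + \frac{1}{-34}\right)} = \sqrt{-21376 + \left(100 - \frac{1}{34}\right)} = \sqrt{-21376 + \frac{3399}{34}} = \sqrt{- \frac{723385}{34}} = \frac{i \sqrt{24595090}}{34}$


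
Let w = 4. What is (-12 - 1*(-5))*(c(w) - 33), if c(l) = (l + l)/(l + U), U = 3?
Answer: 223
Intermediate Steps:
c(l) = 2*l/(3 + l) (c(l) = (l + l)/(l + 3) = (2*l)/(3 + l) = 2*l/(3 + l))
(-12 - 1*(-5))*(c(w) - 33) = (-12 - 1*(-5))*(2*4/(3 + 4) - 33) = (-12 + 5)*(2*4/7 - 33) = -7*(2*4*(1/7) - 33) = -7*(8/7 - 33) = -7*(-223/7) = 223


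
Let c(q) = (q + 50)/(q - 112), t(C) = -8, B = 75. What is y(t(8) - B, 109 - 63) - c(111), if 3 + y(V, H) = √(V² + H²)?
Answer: 158 + √9005 ≈ 252.89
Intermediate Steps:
c(q) = (50 + q)/(-112 + q)
y(V, H) = -3 + √(H² + V²) (y(V, H) = -3 + √(V² + H²) = -3 + √(H² + V²))
y(t(8) - B, 109 - 63) - c(111) = (-3 + √((109 - 63)² + (-8 - 1*75)²)) - (50 + 111)/(-112 + 111) = (-3 + √(46² + (-8 - 75)²)) - 161/(-1) = (-3 + √(2116 + (-83)²)) - (-1)*161 = (-3 + √(2116 + 6889)) - 1*(-161) = (-3 + √9005) + 161 = 158 + √9005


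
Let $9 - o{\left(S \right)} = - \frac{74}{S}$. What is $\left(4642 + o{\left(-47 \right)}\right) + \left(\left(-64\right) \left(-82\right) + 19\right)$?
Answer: $\frac{466072}{47} \approx 9916.4$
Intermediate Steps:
$o{\left(S \right)} = 9 + \frac{74}{S}$ ($o{\left(S \right)} = 9 - - \frac{74}{S} = 9 + \frac{74}{S}$)
$\left(4642 + o{\left(-47 \right)}\right) + \left(\left(-64\right) \left(-82\right) + 19\right) = \left(4642 + \left(9 + \frac{74}{-47}\right)\right) + \left(\left(-64\right) \left(-82\right) + 19\right) = \left(4642 + \left(9 + 74 \left(- \frac{1}{47}\right)\right)\right) + \left(5248 + 19\right) = \left(4642 + \left(9 - \frac{74}{47}\right)\right) + 5267 = \left(4642 + \frac{349}{47}\right) + 5267 = \frac{218523}{47} + 5267 = \frac{466072}{47}$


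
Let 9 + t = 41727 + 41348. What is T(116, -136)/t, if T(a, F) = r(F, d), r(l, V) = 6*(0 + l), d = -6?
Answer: -408/41533 ≈ -0.0098235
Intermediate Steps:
r(l, V) = 6*l
T(a, F) = 6*F
t = 83066 (t = -9 + (41727 + 41348) = -9 + 83075 = 83066)
T(116, -136)/t = (6*(-136))/83066 = -816*1/83066 = -408/41533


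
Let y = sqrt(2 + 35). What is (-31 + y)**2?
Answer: (31 - sqrt(37))**2 ≈ 620.87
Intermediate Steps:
y = sqrt(37) ≈ 6.0828
(-31 + y)**2 = (-31 + sqrt(37))**2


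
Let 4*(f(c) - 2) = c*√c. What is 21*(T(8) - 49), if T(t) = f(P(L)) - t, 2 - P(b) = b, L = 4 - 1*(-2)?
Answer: -1155 - 42*I ≈ -1155.0 - 42.0*I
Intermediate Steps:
L = 6 (L = 4 + 2 = 6)
P(b) = 2 - b
f(c) = 2 + c^(3/2)/4 (f(c) = 2 + (c*√c)/4 = 2 + c^(3/2)/4)
T(t) = 2 - t - 2*I (T(t) = (2 + (2 - 1*6)^(3/2)/4) - t = (2 + (2 - 6)^(3/2)/4) - t = (2 + (-4)^(3/2)/4) - t = (2 + (-8*I)/4) - t = (2 - 2*I) - t = 2 - t - 2*I)
21*(T(8) - 49) = 21*((2 - 1*8 - 2*I) - 49) = 21*((2 - 8 - 2*I) - 49) = 21*((-6 - 2*I) - 49) = 21*(-55 - 2*I) = -1155 - 42*I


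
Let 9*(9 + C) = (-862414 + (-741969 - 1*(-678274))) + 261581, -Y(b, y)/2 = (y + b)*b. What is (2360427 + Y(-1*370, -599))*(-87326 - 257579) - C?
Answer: -5101248791606/9 ≈ -5.6681e+11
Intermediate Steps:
Y(b, y) = -2*b*(b + y) (Y(b, y) = -2*(y + b)*b = -2*(b + y)*b = -2*b*(b + y))
C = -664609/9 (C = -9 + ((-862414 + (-741969 - 1*(-678274))) + 261581)/9 = -9 + ((-862414 + (-741969 + 678274)) + 261581)/9 = -9 + ((-862414 - 63695) + 261581)/9 = -9 + (-926109 + 261581)/9 = -9 + (⅑)*(-664528) = -9 - 664528/9 = -664609/9 ≈ -73846.)
(2360427 + Y(-1*370, -599))*(-87326 - 257579) - C = (2360427 - 2*(-1*370)*(-1*370 - 599))*(-87326 - 257579) - 1*(-664609/9) = (2360427 - 2*(-370)*(-370 - 599))*(-344905) + 664609/9 = (2360427 - 2*(-370)*(-969))*(-344905) + 664609/9 = (2360427 - 717060)*(-344905) + 664609/9 = 1643367*(-344905) + 664609/9 = -566805495135 + 664609/9 = -5101248791606/9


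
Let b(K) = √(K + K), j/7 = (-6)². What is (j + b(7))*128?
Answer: 32256 + 128*√14 ≈ 32735.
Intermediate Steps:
j = 252 (j = 7*(-6)² = 7*36 = 252)
b(K) = √2*√K (b(K) = √(2*K) = √2*√K)
(j + b(7))*128 = (252 + √2*√7)*128 = (252 + √14)*128 = 32256 + 128*√14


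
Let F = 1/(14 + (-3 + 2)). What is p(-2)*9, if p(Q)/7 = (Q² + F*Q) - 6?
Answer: -1764/13 ≈ -135.69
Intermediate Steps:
F = 1/13 (F = 1/(14 - 1) = 1/13 ≈ 0.076923)
p(Q) = -42 + 7*Q² + 7*Q/13 (p(Q) = 7*((Q² + Q/13) - 6) = 7*(-6 + Q² + Q/13) = -42 + 7*Q² + 7*Q/13)
p(-2)*9 = (-42 + 7*(-2)² + (7/13)*(-2))*9 = (-42 + 7*4 - 14/13)*9 = (-42 + 28 - 14/13)*9 = -196/13*9 = -1764/13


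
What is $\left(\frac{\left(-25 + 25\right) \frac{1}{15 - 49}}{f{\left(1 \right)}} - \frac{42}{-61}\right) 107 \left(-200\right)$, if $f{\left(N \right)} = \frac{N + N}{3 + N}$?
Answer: $- \frac{898800}{61} \approx -14734.0$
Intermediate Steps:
$f{\left(N \right)} = \frac{2 N}{3 + N}$
$\left(\frac{\left(-25 + 25\right) \frac{1}{15 - 49}}{f{\left(1 \right)}} - \frac{42}{-61}\right) 107 \left(-200\right) = \left(\frac{\left(-25 + 25\right) \frac{1}{15 - 49}}{2 \cdot 1 \frac{1}{3 + 1}} - \frac{42}{-61}\right) 107 \left(-200\right) = \left(\frac{0 \frac{1}{-34}}{2 \cdot 1 \cdot \frac{1}{4}} - - \frac{42}{61}\right) 107 \left(-200\right) = \left(\frac{0 \left(- \frac{1}{34}\right)}{2 \cdot 1 \cdot \frac{1}{4}} + \frac{42}{61}\right) 107 \left(-200\right) = \left(0 \frac{1}{\frac{1}{2}} + \frac{42}{61}\right) 107 \left(-200\right) = \left(0 \cdot 2 + \frac{42}{61}\right) 107 \left(-200\right) = \left(0 + \frac{42}{61}\right) 107 \left(-200\right) = \frac{42}{61} \cdot 107 \left(-200\right) = \frac{4494}{61} \left(-200\right) = - \frac{898800}{61}$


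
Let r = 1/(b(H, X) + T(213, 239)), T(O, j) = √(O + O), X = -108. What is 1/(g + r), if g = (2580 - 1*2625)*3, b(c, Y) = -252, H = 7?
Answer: -8515782/1149664591 + √426/1149664591 ≈ -0.0074072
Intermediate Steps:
T(O, j) = √2*√O (T(O, j) = √(2*O) = √2*√O)
r = 1/(-252 + √426) (r = 1/(-252 + √2*√213) = 1/(-252 + √426) ≈ -0.0043223)
g = -135 (g = (2580 - 2625)*3 = -45*3 = -135)
1/(g + r) = 1/(-135 + (-42/10513 - √426/63078)) = 1/(-1419297/10513 - √426/63078)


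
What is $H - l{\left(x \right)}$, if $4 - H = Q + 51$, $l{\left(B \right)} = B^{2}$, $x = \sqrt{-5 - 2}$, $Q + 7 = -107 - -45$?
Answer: $29$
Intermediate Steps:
$Q = -69$ ($Q = -7 - 62 = -69$)
$x = i \sqrt{7}$ ($x = \sqrt{-7} = i \sqrt{7} \approx 2.6458 i$)
$H = 22$ ($H = 4 - \left(-69 + 51\right) = 4 - -18 = 4 + 18 = 22$)
$H - l{\left(x \right)} = 22 - \left(i \sqrt{7}\right)^{2} = 22 - -7 = 22 + 7 = 29$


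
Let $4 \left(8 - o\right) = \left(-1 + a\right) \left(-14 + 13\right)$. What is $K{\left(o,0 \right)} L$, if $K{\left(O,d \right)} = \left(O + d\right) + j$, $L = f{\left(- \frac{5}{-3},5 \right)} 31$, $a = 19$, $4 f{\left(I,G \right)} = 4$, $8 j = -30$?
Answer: $\frac{1085}{4} \approx 271.25$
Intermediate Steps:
$j = - \frac{15}{4}$ ($j = \frac{1}{8} \left(-30\right) = - \frac{15}{4} \approx -3.75$)
$f{\left(I,G \right)} = 1$ ($f{\left(I,G \right)} = \frac{1}{4} \cdot 4 = 1$)
$o = \frac{25}{2}$ ($o = 8 - \frac{\left(-1 + 19\right) \left(-14 + 13\right)}{4} = 8 - \frac{18 \left(-1\right)}{4} = 8 - - \frac{9}{2} = 8 + \frac{9}{2} = \frac{25}{2} \approx 12.5$)
$L = 31$ ($L = 1 \cdot 31 = 31$)
$K{\left(O,d \right)} = - \frac{15}{4} + O + d$ ($K{\left(O,d \right)} = \left(O + d\right) - \frac{15}{4} = - \frac{15}{4} + O + d$)
$K{\left(o,0 \right)} L = \left(- \frac{15}{4} + \frac{25}{2} + 0\right) 31 = \frac{35}{4} \cdot 31 = \frac{1085}{4}$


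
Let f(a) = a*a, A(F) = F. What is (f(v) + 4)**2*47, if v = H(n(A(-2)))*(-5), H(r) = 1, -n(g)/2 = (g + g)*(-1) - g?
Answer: 39527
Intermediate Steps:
n(g) = 6*g (n(g) = -2*((g + g)*(-1) - g) = -2*((2*g)*(-1) - g) = -2*(-2*g - g) = -(-6)*g = 6*g)
v = -5 (v = 1*(-5) = -5)
f(a) = a**2
(f(v) + 4)**2*47 = ((-5)**2 + 4)**2*47 = (25 + 4)**2*47 = 29**2*47 = 841*47 = 39527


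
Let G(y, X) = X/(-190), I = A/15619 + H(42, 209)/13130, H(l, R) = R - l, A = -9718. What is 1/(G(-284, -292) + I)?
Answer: 3896471930/3613471751 ≈ 1.0783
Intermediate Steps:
I = -124988967/205077470 (I = -9718/15619 + (209 - 1*42)/13130 = -9718*1/15619 + (209 - 42)*(1/13130) = -9718/15619 + 167*(1/13130) = -9718/15619 + 167/13130 = -124988967/205077470 ≈ -0.60947)
G(y, X) = -X/190 (G(y, X) = X*(-1/190) = -X/190)
1/(G(-284, -292) + I) = 1/(-1/190*(-292) - 124988967/205077470) = 1/(146/95 - 124988967/205077470) = 1/(3613471751/3896471930) = 3896471930/3613471751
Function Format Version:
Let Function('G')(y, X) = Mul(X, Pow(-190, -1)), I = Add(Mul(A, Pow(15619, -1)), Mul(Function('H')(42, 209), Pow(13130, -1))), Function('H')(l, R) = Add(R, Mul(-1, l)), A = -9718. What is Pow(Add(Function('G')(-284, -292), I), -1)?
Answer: Rational(3896471930, 3613471751) ≈ 1.0783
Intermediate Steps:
I = Rational(-124988967, 205077470) (I = Add(Mul(-9718, Pow(15619, -1)), Mul(Add(209, Mul(-1, 42)), Pow(13130, -1))) = Add(Mul(-9718, Rational(1, 15619)), Mul(Add(209, -42), Rational(1, 13130))) = Add(Rational(-9718, 15619), Mul(167, Rational(1, 13130))) = Add(Rational(-9718, 15619), Rational(167, 13130)) = Rational(-124988967, 205077470) ≈ -0.60947)
Function('G')(y, X) = Mul(Rational(-1, 190), X) (Function('G')(y, X) = Mul(X, Rational(-1, 190)) = Mul(Rational(-1, 190), X))
Pow(Add(Function('G')(-284, -292), I), -1) = Pow(Add(Mul(Rational(-1, 190), -292), Rational(-124988967, 205077470)), -1) = Pow(Add(Rational(146, 95), Rational(-124988967, 205077470)), -1) = Pow(Rational(3613471751, 3896471930), -1) = Rational(3896471930, 3613471751)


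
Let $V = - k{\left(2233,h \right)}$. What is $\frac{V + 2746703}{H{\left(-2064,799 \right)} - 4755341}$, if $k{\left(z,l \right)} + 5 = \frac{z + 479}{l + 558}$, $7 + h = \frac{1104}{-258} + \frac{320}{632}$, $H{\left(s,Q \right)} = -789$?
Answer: $- \frac{2552965718242}{4420658748515} \approx -0.57751$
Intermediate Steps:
$h = - \frac{36595}{3397}$ ($h = -7 + \left(\frac{1104}{-258} + \frac{320}{632}\right) = -7 + \left(1104 \left(- \frac{1}{258}\right) + 320 \cdot \frac{1}{632}\right) = -7 + \left(- \frac{184}{43} + \frac{40}{79}\right) = -7 - \frac{12816}{3397} = - \frac{36595}{3397} \approx -10.773$)
$k{\left(z,l \right)} = -5 + \frac{479 + z}{558 + l}$ ($k{\left(z,l \right)} = -5 + \frac{z + 479}{l + 558} = -5 + \frac{479 + z}{558 + l}$)
$V = \frac{81991}{1858931}$ ($V = - \frac{-2311 + 2233 - - \frac{182975}{3397}}{558 - \frac{36595}{3397}} = - \frac{-2311 + 2233 + \frac{182975}{3397}}{\frac{1858931}{3397}} = - \frac{3397 \left(-81991\right)}{1858931 \cdot 3397} = \left(-1\right) \left(- \frac{81991}{1858931}\right) = \frac{81991}{1858931} \approx 0.044107$)
$\frac{V + 2746703}{H{\left(-2064,799 \right)} - 4755341} = \frac{\frac{81991}{1858931} + 2746703}{-789 - 4755341} = \frac{5105931436484}{1858931 \left(-4756130\right)} = \frac{5105931436484}{1858931} \left(- \frac{1}{4756130}\right) = - \frac{2552965718242}{4420658748515}$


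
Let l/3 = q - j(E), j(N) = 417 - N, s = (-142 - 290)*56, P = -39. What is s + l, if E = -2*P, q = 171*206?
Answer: 80469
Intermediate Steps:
q = 35226
E = 78 (E = -2*(-39) = 78)
s = -24192 (s = -432*56 = -24192)
l = 104661 (l = 3*(35226 - (417 - 1*78)) = 3*(35226 - (417 - 78)) = 3*(35226 - 1*339) = 3*(35226 - 339) = 3*34887 = 104661)
s + l = -24192 + 104661 = 80469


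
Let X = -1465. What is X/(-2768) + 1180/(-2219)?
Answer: -15405/6142192 ≈ -0.0025081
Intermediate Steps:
X/(-2768) + 1180/(-2219) = -1465/(-2768) + 1180/(-2219) = -1465*(-1/2768) + 1180*(-1/2219) = 1465/2768 - 1180/2219 = -15405/6142192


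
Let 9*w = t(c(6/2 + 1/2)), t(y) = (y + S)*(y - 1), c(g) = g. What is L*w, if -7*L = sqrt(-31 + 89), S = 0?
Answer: -5*sqrt(58)/36 ≈ -1.0577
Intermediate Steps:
L = -sqrt(58)/7 (L = -sqrt(-31 + 89)/7 = -sqrt(58)/7 ≈ -1.0880)
t(y) = y*(-1 + y) (t(y) = (y + 0)*(y - 1) = y*(-1 + y))
w = 35/36 (w = ((6/2 + 1/2)*(-1 + (6/2 + 1/2)))/9 = ((6*(1/2) + 1*(1/2))*(-1 + (6*(1/2) + 1*(1/2))))/9 = ((3 + 1/2)*(-1 + (3 + 1/2)))/9 = (7*(-1 + 7/2)/2)/9 = ((7/2)*(5/2))/9 = (1/9)*(35/4) = 35/36 ≈ 0.97222)
L*w = -sqrt(58)/7*(35/36) = -5*sqrt(58)/36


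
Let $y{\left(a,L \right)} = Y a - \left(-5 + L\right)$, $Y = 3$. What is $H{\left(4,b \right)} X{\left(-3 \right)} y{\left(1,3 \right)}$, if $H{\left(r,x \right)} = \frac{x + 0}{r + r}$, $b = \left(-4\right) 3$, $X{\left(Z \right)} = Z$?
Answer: $\frac{45}{2} \approx 22.5$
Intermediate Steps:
$b = -12$
$H{\left(r,x \right)} = \frac{x}{2 r}$
$y{\left(a,L \right)} = 5 - L + 3 a$ ($y{\left(a,L \right)} = 3 a - \left(-5 + L\right) = 5 - L + 3 a$)
$H{\left(4,b \right)} X{\left(-3 \right)} y{\left(1,3 \right)} = \frac{1}{2} \left(-12\right) \frac{1}{4} \left(- 3 \left(5 - 3 + 3 \cdot 1\right)\right) = \frac{1}{2} \left(-12\right) \frac{1}{4} \left(- 3 \left(5 - 3 + 3\right)\right) = - \frac{3 \left(\left(-3\right) 5\right)}{2} = \left(- \frac{3}{2}\right) \left(-15\right) = \frac{45}{2}$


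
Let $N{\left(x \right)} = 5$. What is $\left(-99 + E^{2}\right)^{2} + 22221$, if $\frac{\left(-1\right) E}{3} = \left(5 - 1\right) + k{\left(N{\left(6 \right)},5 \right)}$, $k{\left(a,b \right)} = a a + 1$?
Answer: $64038222$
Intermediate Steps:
$k{\left(a,b \right)} = 1 + a^{2}$ ($k{\left(a,b \right)} = a^{2} + 1 = 1 + a^{2}$)
$E = -90$ ($E = - 3 \left(\left(5 - 1\right) + \left(1 + 5^{2}\right)\right) = - 3 \left(4 + \left(1 + 25\right)\right) = - 3 \left(4 + 26\right) = \left(-3\right) 30 = -90$)
$\left(-99 + E^{2}\right)^{2} + 22221 = \left(-99 + \left(-90\right)^{2}\right)^{2} + 22221 = \left(-99 + 8100\right)^{2} + 22221 = 8001^{2} + 22221 = 64016001 + 22221 = 64038222$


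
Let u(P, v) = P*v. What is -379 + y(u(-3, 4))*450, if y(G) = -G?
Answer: 5021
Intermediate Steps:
-379 + y(u(-3, 4))*450 = -379 - (-3)*4*450 = -379 - 1*(-12)*450 = -379 + 12*450 = -379 + 5400 = 5021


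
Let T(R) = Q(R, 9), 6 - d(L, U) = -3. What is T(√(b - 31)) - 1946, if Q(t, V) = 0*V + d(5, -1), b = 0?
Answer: -1937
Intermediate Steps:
d(L, U) = 9 (d(L, U) = 6 - 1*(-3) = 6 + 3 = 9)
Q(t, V) = 9 (Q(t, V) = 0*V + 9 = 0 + 9 = 9)
T(R) = 9
T(√(b - 31)) - 1946 = 9 - 1946 = -1937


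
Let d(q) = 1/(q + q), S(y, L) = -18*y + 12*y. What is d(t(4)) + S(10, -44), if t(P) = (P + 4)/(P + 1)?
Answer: -955/16 ≈ -59.688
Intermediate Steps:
t(P) = (4 + P)/(1 + P)
S(y, L) = -6*y
d(q) = 1/(2*q)
d(t(4)) + S(10, -44) = 1/(2*(((4 + 4)/(1 + 4)))) - 6*10 = 1/(2*((8/5))) - 60 = 1/(2*(((⅕)*8))) - 60 = 1/(2*(8/5)) - 60 = (½)*(5/8) - 60 = 5/16 - 60 = -955/16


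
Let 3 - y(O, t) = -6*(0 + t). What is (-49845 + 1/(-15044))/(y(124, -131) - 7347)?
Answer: 749868181/122307720 ≈ 6.1310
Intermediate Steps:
y(O, t) = 3 + 6*t (y(O, t) = 3 - (-6)*(0 + t) = 3 - (-6)*t = 3 + 6*t)
(-49845 + 1/(-15044))/(y(124, -131) - 7347) = (-49845 + 1/(-15044))/((3 + 6*(-131)) - 7347) = (-49845 - 1/15044)/((3 - 786) - 7347) = -749868181/(15044*(-783 - 7347)) = -749868181/15044/(-8130) = -749868181/15044*(-1/8130) = 749868181/122307720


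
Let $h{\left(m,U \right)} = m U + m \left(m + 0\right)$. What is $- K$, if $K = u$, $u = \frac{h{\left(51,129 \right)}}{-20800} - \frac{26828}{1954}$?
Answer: $\frac{14399003}{1016080} \approx 14.171$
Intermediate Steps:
$h{\left(m,U \right)} = m^{2} + U m$ ($h{\left(m,U \right)} = U m + m m = U m + m^{2} = m^{2} + U m$)
$u = - \frac{14399003}{1016080}$ ($u = \frac{51 \left(129 + 51\right)}{-20800} - \frac{26828}{1954} = 51 \cdot 180 \left(- \frac{1}{20800}\right) - \frac{13414}{977} = 9180 \left(- \frac{1}{20800}\right) - \frac{13414}{977} = - \frac{459}{1040} - \frac{13414}{977} = - \frac{14399003}{1016080} \approx -14.171$)
$K = - \frac{14399003}{1016080} \approx -14.171$
$- K = \left(-1\right) \left(- \frac{14399003}{1016080}\right) = \frac{14399003}{1016080}$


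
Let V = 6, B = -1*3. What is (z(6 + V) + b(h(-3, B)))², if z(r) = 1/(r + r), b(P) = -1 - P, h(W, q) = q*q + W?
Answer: 27889/576 ≈ 48.418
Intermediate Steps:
B = -3
h(W, q) = W + q² (h(W, q) = q² + W = W + q²)
z(r) = 1/(2*r)
(z(6 + V) + b(h(-3, B)))² = (1/(2*(6 + 6)) + (-1 - (-3 + (-3)²)))² = ((½)/12 + (-1 - (-3 + 9)))² = ((½)*(1/12) + (-1 - 1*6))² = (1/24 + (-1 - 6))² = (1/24 - 7)² = (-167/24)² = 27889/576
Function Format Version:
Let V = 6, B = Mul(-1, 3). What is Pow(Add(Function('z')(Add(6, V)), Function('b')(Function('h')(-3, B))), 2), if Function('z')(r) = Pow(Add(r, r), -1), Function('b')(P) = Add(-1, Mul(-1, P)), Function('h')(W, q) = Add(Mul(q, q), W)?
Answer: Rational(27889, 576) ≈ 48.418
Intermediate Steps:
B = -3
Function('h')(W, q) = Add(W, Pow(q, 2)) (Function('h')(W, q) = Add(Pow(q, 2), W) = Add(W, Pow(q, 2)))
Function('z')(r) = Mul(Rational(1, 2), Pow(r, -1)) (Function('z')(r) = Pow(Mul(2, r), -1) = Mul(Rational(1, 2), Pow(r, -1)))
Pow(Add(Function('z')(Add(6, V)), Function('b')(Function('h')(-3, B))), 2) = Pow(Add(Mul(Rational(1, 2), Pow(Add(6, 6), -1)), Add(-1, Mul(-1, Add(-3, Pow(-3, 2))))), 2) = Pow(Add(Mul(Rational(1, 2), Pow(12, -1)), Add(-1, Mul(-1, Add(-3, 9)))), 2) = Pow(Add(Mul(Rational(1, 2), Rational(1, 12)), Add(-1, Mul(-1, 6))), 2) = Pow(Add(Rational(1, 24), Add(-1, -6)), 2) = Pow(Add(Rational(1, 24), -7), 2) = Pow(Rational(-167, 24), 2) = Rational(27889, 576)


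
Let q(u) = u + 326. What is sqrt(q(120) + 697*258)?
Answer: 4*sqrt(11267) ≈ 424.58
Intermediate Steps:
q(u) = 326 + u
sqrt(q(120) + 697*258) = sqrt((326 + 120) + 697*258) = sqrt(446 + 179826) = sqrt(180272) = 4*sqrt(11267)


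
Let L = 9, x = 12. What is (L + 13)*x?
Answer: 264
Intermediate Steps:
(L + 13)*x = (9 + 13)*12 = 22*12 = 264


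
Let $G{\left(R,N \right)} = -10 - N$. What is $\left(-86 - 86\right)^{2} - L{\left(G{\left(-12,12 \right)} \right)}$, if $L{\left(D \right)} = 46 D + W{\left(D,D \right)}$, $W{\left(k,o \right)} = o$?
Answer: $30618$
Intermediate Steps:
$L{\left(D \right)} = 47 D$ ($L{\left(D \right)} = 46 D + D = 47 D$)
$\left(-86 - 86\right)^{2} - L{\left(G{\left(-12,12 \right)} \right)} = \left(-86 - 86\right)^{2} - 47 \left(-10 - 12\right) = \left(-172\right)^{2} - 47 \left(-10 - 12\right) = 29584 - 47 \left(-22\right) = 29584 - -1034 = 29584 + 1034 = 30618$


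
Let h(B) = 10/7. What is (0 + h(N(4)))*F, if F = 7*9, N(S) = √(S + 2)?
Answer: 90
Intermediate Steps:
N(S) = √(2 + S)
h(B) = 10/7 (h(B) = 10*(⅐) = 10/7)
F = 63
(0 + h(N(4)))*F = (0 + 10/7)*63 = (10/7)*63 = 90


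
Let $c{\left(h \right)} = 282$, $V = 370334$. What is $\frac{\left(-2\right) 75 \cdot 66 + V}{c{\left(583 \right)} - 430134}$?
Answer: $- \frac{180217}{214926} \approx -0.83851$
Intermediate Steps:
$\frac{\left(-2\right) 75 \cdot 66 + V}{c{\left(583 \right)} - 430134} = \frac{\left(-2\right) 75 \cdot 66 + 370334}{282 - 430134} = \frac{\left(-150\right) 66 + 370334}{-429852} = \left(-9900 + 370334\right) \left(- \frac{1}{429852}\right) = 360434 \left(- \frac{1}{429852}\right) = - \frac{180217}{214926}$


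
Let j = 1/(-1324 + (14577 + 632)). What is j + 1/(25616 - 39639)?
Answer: 138/194709355 ≈ 7.0875e-7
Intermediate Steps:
j = 1/13885 (j = 1/(-1324 + 15209) = 1/13885 ≈ 7.2020e-5)
j + 1/(25616 - 39639) = 1/13885 + 1/(25616 - 39639) = 1/13885 + 1/(-14023) = 1/13885 - 1/14023 = 138/194709355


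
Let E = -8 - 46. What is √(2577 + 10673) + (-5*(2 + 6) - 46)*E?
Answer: 4644 + 5*√530 ≈ 4759.1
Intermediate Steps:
E = -54
√(2577 + 10673) + (-5*(2 + 6) - 46)*E = √(2577 + 10673) + (-5*(2 + 6) - 46)*(-54) = √13250 + (-5*8 - 46)*(-54) = 5*√530 + (-40 - 46)*(-54) = 5*√530 - 86*(-54) = 5*√530 + 4644 = 4644 + 5*√530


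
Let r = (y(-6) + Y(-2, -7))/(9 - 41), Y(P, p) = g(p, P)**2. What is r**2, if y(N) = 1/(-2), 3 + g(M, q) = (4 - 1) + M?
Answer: 9409/4096 ≈ 2.2971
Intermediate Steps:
g(M, q) = M (g(M, q) = -3 + ((4 - 1) + M) = -3 + (3 + M) = M)
y(N) = -1/2
Y(P, p) = p**2
r = -97/64 (r = (-1/2 + (-7)**2)/(9 - 41) = (-1/2 + 49)/(-32) = (97/2)*(-1/32) = -97/64 ≈ -1.5156)
r**2 = (-97/64)**2 = 9409/4096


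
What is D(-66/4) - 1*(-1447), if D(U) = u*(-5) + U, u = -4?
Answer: 2901/2 ≈ 1450.5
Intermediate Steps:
D(U) = 20 + U (D(U) = -4*(-5) + U = 20 + U)
D(-66/4) - 1*(-1447) = (20 - 66/4) - 1*(-1447) = (20 - 66*¼) + 1447 = (20 - 33/2) + 1447 = 7/2 + 1447 = 2901/2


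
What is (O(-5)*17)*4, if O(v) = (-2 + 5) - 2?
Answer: 68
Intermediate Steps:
O(v) = 1 (O(v) = 3 - 2 = 1)
(O(-5)*17)*4 = (1*17)*4 = 17*4 = 68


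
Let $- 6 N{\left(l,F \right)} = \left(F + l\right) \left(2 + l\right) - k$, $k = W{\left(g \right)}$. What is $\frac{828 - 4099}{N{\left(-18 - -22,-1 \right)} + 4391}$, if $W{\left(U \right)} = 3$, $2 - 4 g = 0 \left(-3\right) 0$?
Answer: $- \frac{6542}{8777} \approx -0.74536$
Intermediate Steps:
$g = \frac{1}{2}$ ($g = \frac{1}{2} - \frac{0 \left(-3\right) 0}{4} = \frac{1}{2} - \frac{0 \cdot 0}{4} = \frac{1}{2} - 0 = \frac{1}{2} + 0 = \frac{1}{2} \approx 0.5$)
$k = 3$
$N{\left(l,F \right)} = \frac{1}{2} - \frac{\left(2 + l\right) \left(F + l\right)}{6}$ ($N{\left(l,F \right)} = - \frac{\left(F + l\right) \left(2 + l\right) - 3}{6} = - \frac{\left(2 + l\right) \left(F + l\right) - 3}{6} = - \frac{-3 + \left(2 + l\right) \left(F + l\right)}{6} = \frac{1}{2} - \frac{\left(2 + l\right) \left(F + l\right)}{6}$)
$\frac{828 - 4099}{N{\left(-18 - -22,-1 \right)} + 4391} = \frac{828 - 4099}{\left(\frac{1}{2} - - \frac{1}{3} - \frac{-18 - -22}{3} - \frac{\left(-18 - -22\right)^{2}}{6} - - \frac{-18 - -22}{6}\right) + 4391} = - \frac{3271}{\left(\frac{1}{2} + \frac{1}{3} - \frac{-18 + 22}{3} - \frac{\left(-18 + 22\right)^{2}}{6} - - \frac{-18 + 22}{6}\right) + 4391} = - \frac{3271}{\left(\frac{1}{2} + \frac{1}{3} - \frac{4}{3} - \frac{4^{2}}{6} - \left(- \frac{1}{6}\right) 4\right) + 4391} = - \frac{3271}{\left(\frac{1}{2} + \frac{1}{3} - \frac{4}{3} - \frac{8}{3} + \frac{2}{3}\right) + 4391} = - \frac{3271}{- \frac{5}{2} + 4391} = - \frac{3271}{\frac{8777}{2}} = \left(-3271\right) \frac{2}{8777} = - \frac{6542}{8777}$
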